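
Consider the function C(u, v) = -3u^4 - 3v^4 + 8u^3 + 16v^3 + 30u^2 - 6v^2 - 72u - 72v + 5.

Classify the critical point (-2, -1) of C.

local maximum

The mixed partial ∂²C/∂u∂v is 0, so the Hessian at any point is diag(C_uu, C_vv) = diag(12(-3u^2 + 4u + 5), 12(-3v^2 + 8v - 1)).
At (-2, -1): H = diag(-180, -144).
Both eigenvalues are negative, so H is negative definite: a local maximum.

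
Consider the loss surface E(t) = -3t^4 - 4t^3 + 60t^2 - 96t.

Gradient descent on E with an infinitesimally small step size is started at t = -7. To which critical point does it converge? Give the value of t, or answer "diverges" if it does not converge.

diverges

E'(t) = -12(t - 2)(t - 1)(t + 4), so E'(-7) = 2592.
Gradient descent moves in the -E' direction, i.e. t is decreasing.
There is no critical point below t=-7, and E' keeps the same sign, so the iterate runs off to −∞.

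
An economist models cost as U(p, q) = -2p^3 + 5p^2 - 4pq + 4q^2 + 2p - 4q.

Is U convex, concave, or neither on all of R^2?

neither

The term -2p^3 is cubic, so the Hessian is not constant.
∂²U/∂p² = -12p + 10, which takes both signs as p varies (negative for sufficiently large p). A diagonal entry of the Hessian changing sign means the Hessian is neither positive- nor negative-semidefinite on all of R^2.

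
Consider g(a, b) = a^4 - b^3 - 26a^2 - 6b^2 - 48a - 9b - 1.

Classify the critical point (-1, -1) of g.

local maximum

The mixed partial ∂²g/∂a∂b is 0, so the Hessian at any point is diag(g_aa, g_bb) = diag(4(3a^2 - 13), -6(b + 2)).
At (-1, -1): H = diag(-40, -6).
Both eigenvalues are negative, so H is negative definite: a local maximum.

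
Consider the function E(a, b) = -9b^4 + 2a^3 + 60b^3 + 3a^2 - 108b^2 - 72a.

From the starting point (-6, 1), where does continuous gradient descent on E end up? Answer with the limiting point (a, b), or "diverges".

E is separable, so gradient descent decouples: a follows -∂E/∂a, b follows -∂E/∂b.
∂E/∂a = 6(a - 3)(a + 4); at a=-6 this is 108, so a decreases.
∂E/∂b = -36b(b - 3)(b - 2); at b=1 this is -72, so b increases.
The a-coordinate has no critical point in that direction and runs off to infinity.

diverges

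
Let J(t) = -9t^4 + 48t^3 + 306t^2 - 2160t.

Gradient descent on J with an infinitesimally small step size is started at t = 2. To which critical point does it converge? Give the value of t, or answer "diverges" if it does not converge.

J'(t) = -36(t - 5)(t - 3)(t + 4), so J'(2) = -648.
Gradient descent moves in the -J' direction, i.e. t is increasing.
The nearest critical point in that direction is t = 3, where J'' = 504 > 0 (a local minimum). The iterate converges there.

3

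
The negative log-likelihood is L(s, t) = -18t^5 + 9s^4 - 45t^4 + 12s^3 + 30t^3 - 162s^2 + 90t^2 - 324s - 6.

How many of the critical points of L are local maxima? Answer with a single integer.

L separates as a function of s plus a function of t, so ∇L=0 decouples.
∂L/∂s = 36(s - 3)(s + 1)(s + 3) = 0 at s ∈ {-3, -1, 3}; ∂L/∂t = -90t(t - 1)(t + 1)(t + 2) = 0 at t ∈ {-2, -1, 0, 1}.
The Hessian is diagonal: diag(L_ss, L_tt). Second derivatives: L_ss(-3)=432, L_ss(-1)=-288, L_ss(3)=864; L_tt(-2)=540, L_tt(-1)=-180, L_tt(0)=180, L_tt(1)=-540.
Local maxima occur where both diagonal entries negative: (-1, -1), (-1, 1). Count: 2.

2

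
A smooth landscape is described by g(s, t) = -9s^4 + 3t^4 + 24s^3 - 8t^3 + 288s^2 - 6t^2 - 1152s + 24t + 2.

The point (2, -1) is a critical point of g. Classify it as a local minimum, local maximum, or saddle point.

The mixed partial ∂²g/∂s∂t is 0, so the Hessian at any point is diag(g_ss, g_tt) = diag(36(-3s^2 + 4s + 16), 12(3t^2 - 4t - 1)).
At (2, -1): H = diag(432, 72).
Both eigenvalues are positive, so H is positive definite: a local minimum.

local minimum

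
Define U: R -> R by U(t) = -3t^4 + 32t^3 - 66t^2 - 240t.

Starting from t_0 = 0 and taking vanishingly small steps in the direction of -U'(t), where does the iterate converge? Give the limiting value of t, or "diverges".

4

U'(t) = -12(t - 5)(t - 4)(t + 1), so U'(0) = -240.
Gradient descent moves in the -U' direction, i.e. t is increasing.
The nearest critical point in that direction is t = 4, where U'' = 60 > 0 (a local minimum). The iterate converges there.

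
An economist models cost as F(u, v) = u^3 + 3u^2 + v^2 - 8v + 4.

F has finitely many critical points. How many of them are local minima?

F separates as a function of u plus a function of v, so ∇F=0 decouples.
∂F/∂u = 3u(u + 2) = 0 at u ∈ {-2, 0}; ∂F/∂v = 2(v - 4) = 0 at v ∈ {4}.
The Hessian is diagonal: diag(F_uu, F_vv). Second derivatives: F_uu(-2)=-6, F_uu(0)=6; F_vv(4)=2.
Local minima occur where both diagonal entries positive: (0, 4). Count: 1.

1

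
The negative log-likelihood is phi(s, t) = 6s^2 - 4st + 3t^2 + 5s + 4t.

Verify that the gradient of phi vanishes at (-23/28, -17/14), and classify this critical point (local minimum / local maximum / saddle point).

∇phi = (12s - 4t + 5, -4s + 6t + 4); substituting (-23/28, -17/14) gives ∇phi = (0, 0), so (-23/28, -17/14) is indeed a critical point.
The Hessian of phi is constant: H = [[12, -4], [-4, 6]].
det(H) = 12·6 − (-4)² = 56.
det(H) > 0 and tr(H) = 18 > 0, so H is positive definite and the point is a local minimum.

local minimum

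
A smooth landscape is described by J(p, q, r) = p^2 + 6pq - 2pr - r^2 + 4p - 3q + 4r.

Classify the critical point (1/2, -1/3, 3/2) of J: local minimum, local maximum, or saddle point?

The Hessian is constant: H = [[2, 6, -2], [6, 0, 0], [-2, 0, -2]].
Leading principal minors: Δ₁ = 2, Δ₂ = -36, Δ₃ = 72.
The minors fit neither the all-positive nor the alternating-sign pattern, so H is indefinite: a saddle point.

saddle point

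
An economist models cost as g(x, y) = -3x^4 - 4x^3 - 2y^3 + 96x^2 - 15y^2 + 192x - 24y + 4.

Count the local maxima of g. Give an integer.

2

g separates as a function of x plus a function of y, so ∇g=0 decouples.
∂g/∂x = -12(x - 4)(x + 1)(x + 4) = 0 at x ∈ {-4, -1, 4}; ∂g/∂y = -6(y + 1)(y + 4) = 0 at y ∈ {-4, -1}.
The Hessian is diagonal: diag(g_xx, g_yy). Second derivatives: g_xx(-4)=-288, g_xx(-1)=180, g_xx(4)=-480; g_yy(-4)=18, g_yy(-1)=-18.
Local maxima occur where both diagonal entries negative: (-4, -1), (4, -1). Count: 2.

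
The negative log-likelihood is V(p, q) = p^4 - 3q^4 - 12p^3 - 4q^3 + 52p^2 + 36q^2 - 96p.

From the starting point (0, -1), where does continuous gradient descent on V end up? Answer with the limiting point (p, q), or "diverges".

(2, 0)

V is separable, so gradient descent decouples: p follows -∂V/∂p, q follows -∂V/∂q.
∂V/∂p = 4(p - 4)(p - 3)(p - 2); at p=0 this is -96, so p increases.
∂V/∂q = -12q(q - 2)(q + 3); at q=-1 this is -72, so q increases.
p converges to its nearest critical value 2 (a local min of the p-part); q converges to 0. The iterate converges to (2, 0).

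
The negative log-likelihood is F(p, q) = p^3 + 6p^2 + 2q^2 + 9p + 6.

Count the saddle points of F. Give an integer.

F separates as a function of p plus a function of q, so ∇F=0 decouples.
∂F/∂p = 3(p + 1)(p + 3) = 0 at p ∈ {-3, -1}; ∂F/∂q = 4q = 0 at q ∈ {0}.
The Hessian is diagonal: diag(F_pp, F_qq). Second derivatives: F_pp(-3)=-6, F_pp(-1)=6; F_qq(0)=4.
Saddle points occur where the two diagonal entries have opposite signs: (-3, 0). Count: 1.

1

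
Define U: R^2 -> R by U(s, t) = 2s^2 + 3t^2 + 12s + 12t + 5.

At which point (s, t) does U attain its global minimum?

(-3, -2)

U(s,t) separates as P(s) + Q(t) + 5, so its minimum is min P + min Q + 5.
P'(s) = 4s + 12 vanishes at s ∈ {-3}; Q'(t) = 6(t + 2) vanishes at t ∈ {-2}.
Local minima of P (where P''>0): P(-3)=-18. Local minima of Q: Q(-2)=-12.
So the global minimum of U is P(-3) + Q(-2) + 5 = -18 − 12 + 5 = -25, attained at (-3, -2).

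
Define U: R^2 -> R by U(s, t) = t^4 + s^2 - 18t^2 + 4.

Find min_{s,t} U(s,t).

-77

U(s,t) separates as P(s) + Q(t) + 4, so its minimum is min P + min Q + 4.
P'(s) = 2s vanishes at s ∈ {0}; Q'(t) = 4t(t - 3)(t + 3) vanishes at t ∈ {-3, 0, 3}.
Local minima of P (where P''>0): P(0)=0. Local minima of Q: Q(-3)=-81, Q(3)=-81.
So the global minimum of U is P(0) + Q(-3) + 4 = 0 − 81 + 4 = -77, attained at (0, -3).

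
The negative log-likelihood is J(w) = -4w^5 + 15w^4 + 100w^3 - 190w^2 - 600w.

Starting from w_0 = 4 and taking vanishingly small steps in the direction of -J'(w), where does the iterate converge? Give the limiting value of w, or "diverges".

2

J'(w) = -20(w - 5)(w - 2)(w + 1)(w + 3), so J'(4) = 1400.
Gradient descent moves in the -J' direction, i.e. w is decreasing.
The nearest critical point in that direction is w = 2, where J'' = 900 > 0 (a local minimum). The iterate converges there.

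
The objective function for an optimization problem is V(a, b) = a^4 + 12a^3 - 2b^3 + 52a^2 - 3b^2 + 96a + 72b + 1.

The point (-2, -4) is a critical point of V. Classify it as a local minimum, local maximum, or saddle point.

local minimum

The mixed partial ∂²V/∂a∂b is 0, so the Hessian at any point is diag(V_aa, V_bb) = diag(4(3a^2 + 18a + 26), -6(2b + 1)).
At (-2, -4): H = diag(8, 42).
Both eigenvalues are positive, so H is positive definite: a local minimum.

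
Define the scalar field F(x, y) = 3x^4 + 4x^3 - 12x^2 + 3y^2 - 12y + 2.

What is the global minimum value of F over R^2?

F(x,y) separates as P(x) + Q(y) + 2, so its minimum is min P + min Q + 2.
P'(x) = 12x(x - 1)(x + 2) vanishes at x ∈ {-2, 0, 1}; Q'(y) = 6y - 12 vanishes at y ∈ {2}.
Local minima of P (where P''>0): P(-2)=-32, P(1)=-5. Local minima of Q: Q(2)=-12.
So the global minimum of F is P(-2) + Q(2) + 2 = -32 − 12 + 2 = -42, attained at (-2, 2).

-42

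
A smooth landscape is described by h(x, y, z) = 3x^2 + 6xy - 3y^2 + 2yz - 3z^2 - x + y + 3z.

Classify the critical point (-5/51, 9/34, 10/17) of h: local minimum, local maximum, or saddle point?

saddle point

The Hessian is constant: H = [[6, 6, 0], [6, -6, 2], [0, 2, -6]].
Leading principal minors: Δ₁ = 6, Δ₂ = -72, Δ₃ = 408.
The minors fit neither the all-positive nor the alternating-sign pattern, so H is indefinite: a saddle point.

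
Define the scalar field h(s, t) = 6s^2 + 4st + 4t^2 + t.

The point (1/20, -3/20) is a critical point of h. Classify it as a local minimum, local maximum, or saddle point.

local minimum

The Hessian of h is constant: H = [[12, 4], [4, 8]].
det(H) = 12·8 − 4² = 80.
det(H) > 0 and tr(H) = 20 > 0, so H is positive definite and the point is a local minimum.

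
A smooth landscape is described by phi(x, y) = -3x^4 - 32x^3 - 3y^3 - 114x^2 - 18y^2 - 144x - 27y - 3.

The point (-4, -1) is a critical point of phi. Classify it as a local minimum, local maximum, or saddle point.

The mixed partial ∂²phi/∂x∂y is 0, so the Hessian at any point is diag(phi_xx, phi_yy) = diag(-12(3x^2 + 16x + 19), -18(y + 2)).
At (-4, -1): H = diag(-36, -18).
Both eigenvalues are negative, so H is negative definite: a local maximum.

local maximum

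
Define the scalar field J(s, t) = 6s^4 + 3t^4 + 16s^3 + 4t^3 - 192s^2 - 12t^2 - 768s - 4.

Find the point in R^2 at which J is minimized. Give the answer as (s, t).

(4, -2)

J(s,t) separates as P(s) + Q(t) − 4, so its minimum is min P + min Q − 4.
P'(s) = 24(s - 4)(s + 2)(s + 4) vanishes at s ∈ {-4, -2, 4}; Q'(t) = 12t(t - 1)(t + 2) vanishes at t ∈ {-2, 0, 1}.
Local minima of P (where P''>0): P(-4)=512, P(4)=-3584. Local minima of Q: Q(-2)=-32, Q(1)=-5.
So the global minimum of J is P(4) + Q(-2) − 4 = -3584 − 32 − 4 = -3620, attained at (4, -2).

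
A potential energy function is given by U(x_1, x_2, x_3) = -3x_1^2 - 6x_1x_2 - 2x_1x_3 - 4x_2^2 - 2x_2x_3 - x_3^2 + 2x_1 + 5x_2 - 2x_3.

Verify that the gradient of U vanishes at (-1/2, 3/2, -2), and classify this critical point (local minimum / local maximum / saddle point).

∇U = (-6x_1 - 6x_2 - 2x_3 + 2, -6x_1 - 8x_2 - 2x_3 + 5, -2x_1 - 2x_2 - 2x_3 - 2); substituting (-1/2, 3/2, -2) gives ∇U = (0, 0, 0), so (-1/2, 3/2, -2) is indeed a critical point.
The Hessian is constant: H = [[-6, -6, -2], [-6, -8, -2], [-2, -2, -2]].
Leading principal minors: Δ₁ = -6, Δ₂ = 12, Δ₃ = -16.
The minors alternate sign starting negative (−, +, −), so H is negative definite: a local maximum.

local maximum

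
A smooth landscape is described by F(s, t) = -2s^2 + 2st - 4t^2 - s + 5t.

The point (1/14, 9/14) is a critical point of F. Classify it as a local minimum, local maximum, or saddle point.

local maximum

The Hessian of F is constant: H = [[-4, 2], [2, -8]].
det(H) = (-4)·(-8) − 2² = 28.
det(H) > 0 and tr(H) = -12 < 0, so H is negative definite and the point is a local maximum.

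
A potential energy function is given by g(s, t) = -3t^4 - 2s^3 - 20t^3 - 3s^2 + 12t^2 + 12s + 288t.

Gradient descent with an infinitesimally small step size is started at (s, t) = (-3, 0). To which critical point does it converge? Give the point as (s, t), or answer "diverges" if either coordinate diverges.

(-2, -3)

g is separable, so gradient descent decouples: s follows -∂g/∂s, t follows -∂g/∂t.
∂g/∂s = -6(s - 1)(s + 2); at s=-3 this is -24, so s increases.
∂g/∂t = -12(t - 2)(t + 3)(t + 4); at t=0 this is 288, so t decreases.
s converges to its nearest critical value -2 (a local min of the s-part); t converges to -3. The iterate converges to (-2, -3).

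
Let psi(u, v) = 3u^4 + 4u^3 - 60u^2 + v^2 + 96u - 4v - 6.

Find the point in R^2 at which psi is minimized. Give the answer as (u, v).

(-4, 2)

psi(u,v) separates as P(u) + Q(v) − 6, so its minimum is min P + min Q − 6.
P'(u) = 12(u - 2)(u - 1)(u + 4) vanishes at u ∈ {-4, 1, 2}; Q'(v) = 2v - 4 vanishes at v ∈ {2}.
Local minima of P (where P''>0): P(-4)=-832, P(2)=32. Local minima of Q: Q(2)=-4.
So the global minimum of psi is P(-4) + Q(2) − 6 = -832 − 4 − 6 = -842, attained at (-4, 2).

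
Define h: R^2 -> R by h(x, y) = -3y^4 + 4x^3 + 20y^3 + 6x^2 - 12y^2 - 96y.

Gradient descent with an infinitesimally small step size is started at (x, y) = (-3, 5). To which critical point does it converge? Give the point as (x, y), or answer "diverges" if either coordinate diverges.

h is separable, so gradient descent decouples: x follows -∂h/∂x, y follows -∂h/∂y.
∂h/∂x = 12x(x + 1); at x=-3 this is 72, so x decreases.
∂h/∂y = -12(y - 4)(y - 2)(y + 1); at y=5 this is -216, so y increases.
The x-coordinate has no critical point in that direction and runs off to infinity.

diverges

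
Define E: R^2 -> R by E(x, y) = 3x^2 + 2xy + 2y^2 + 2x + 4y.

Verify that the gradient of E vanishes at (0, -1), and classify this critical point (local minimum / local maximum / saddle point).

local minimum

∇E = (6x + 2y + 2, 2x + 4y + 4); substituting (0, -1) gives ∇E = (0, 0), so (0, -1) is indeed a critical point.
The Hessian of E is constant: H = [[6, 2], [2, 4]].
det(H) = 6·4 − 2² = 20.
det(H) > 0 and tr(H) = 10 > 0, so H is positive definite and the point is a local minimum.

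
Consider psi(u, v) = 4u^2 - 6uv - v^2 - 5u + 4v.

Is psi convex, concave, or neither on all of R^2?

neither

psi is quadratic, so its Hessian is the constant matrix H = [[8, -6], [-6, -2]].
det(H) = -52, tr(H) = 6.
det(H) < 0, so H is indefinite: neither convex nor concave.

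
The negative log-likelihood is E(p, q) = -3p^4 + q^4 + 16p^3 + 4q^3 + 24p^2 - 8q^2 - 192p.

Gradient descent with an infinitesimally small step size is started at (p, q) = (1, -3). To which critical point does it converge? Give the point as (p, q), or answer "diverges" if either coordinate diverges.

(2, -4)

E is separable, so gradient descent decouples: p follows -∂E/∂p, q follows -∂E/∂q.
∂E/∂p = -12(p - 4)(p - 2)(p + 2); at p=1 this is -108, so p increases.
∂E/∂q = 4q(q - 1)(q + 4); at q=-3 this is 48, so q decreases.
p converges to its nearest critical value 2 (a local min of the p-part); q converges to -4. The iterate converges to (2, -4).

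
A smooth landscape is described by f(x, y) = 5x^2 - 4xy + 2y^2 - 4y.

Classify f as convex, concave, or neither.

f is quadratic, so its Hessian is the constant matrix H = [[10, -4], [-4, 4]].
det(H) = 24, tr(H) = 14.
det(H) > 0 and tr(H) > 0, so H is positive definite everywhere: convex.

convex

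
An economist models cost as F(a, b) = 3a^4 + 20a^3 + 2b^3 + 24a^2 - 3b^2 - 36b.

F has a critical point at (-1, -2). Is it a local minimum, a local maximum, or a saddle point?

The mixed partial ∂²F/∂a∂b is 0, so the Hessian at any point is diag(F_aa, F_bb) = diag(12(3a^2 + 10a + 4), 6(2b - 1)).
At (-1, -2): H = diag(-36, -30).
Both eigenvalues are negative, so H is negative definite: a local maximum.

local maximum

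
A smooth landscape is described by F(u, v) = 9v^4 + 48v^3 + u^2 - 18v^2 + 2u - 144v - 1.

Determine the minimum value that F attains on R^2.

F(u,v) separates as P(u) + Q(v) − 1, so its minimum is min P + min Q − 1.
P'(u) = 2u + 2 vanishes at u ∈ {-1}; Q'(v) = 36(v - 1)(v + 1)(v + 4) vanishes at v ∈ {-4, -1, 1}.
Local minima of P (where P''>0): P(-1)=-1. Local minima of Q: Q(-4)=-480, Q(1)=-105.
So the global minimum of F is P(-1) + Q(-4) − 1 = -1 − 480 − 1 = -482, attained at (-1, -4).

-482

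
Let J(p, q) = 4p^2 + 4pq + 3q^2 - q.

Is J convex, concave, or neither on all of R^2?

convex

J is quadratic, so its Hessian is the constant matrix H = [[8, 4], [4, 6]].
det(H) = 32, tr(H) = 14.
det(H) > 0 and tr(H) > 0, so H is positive definite everywhere: convex.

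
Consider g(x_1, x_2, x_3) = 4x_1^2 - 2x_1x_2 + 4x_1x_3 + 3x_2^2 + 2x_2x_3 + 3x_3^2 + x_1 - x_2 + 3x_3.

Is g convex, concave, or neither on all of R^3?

convex

g is quadratic, so its Hessian is the constant matrix H = [[8, -2, 4], [-2, 6, 2], [4, 2, 6]].
Leading principal minors: 8, 44, 104.
All positive ⇒ H ≻ 0 ⇒ convex.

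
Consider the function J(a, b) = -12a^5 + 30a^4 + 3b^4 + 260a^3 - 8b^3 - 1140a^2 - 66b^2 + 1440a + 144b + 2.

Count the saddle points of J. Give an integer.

6

J separates as a function of a plus a function of b, so ∇J=0 decouples.
∂J/∂a = -60(a - 3)(a - 2)(a - 1)(a + 4) = 0 at a ∈ {-4, 1, 2, 3}; ∂J/∂b = 12(b - 4)(b - 1)(b + 3) = 0 at b ∈ {-3, 1, 4}.
The Hessian is diagonal: diag(J_aa, J_bb). Second derivatives: J_aa(-4)=12600, J_aa(1)=-600, J_aa(2)=360, J_aa(3)=-840; J_bb(-3)=336, J_bb(1)=-144, J_bb(4)=252.
Saddle points occur where the two diagonal entries have opposite signs: (-4, 1), (1, -3), (1, 4), (2, 1), (3, -3), (3, 4). Count: 6.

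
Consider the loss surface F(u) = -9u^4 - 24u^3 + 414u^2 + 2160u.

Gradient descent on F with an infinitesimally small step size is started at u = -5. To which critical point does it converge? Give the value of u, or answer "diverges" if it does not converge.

F'(u) = -36(u - 5)(u + 3)(u + 4), so F'(-5) = 720.
Gradient descent moves in the -F' direction, i.e. u is decreasing.
There is no critical point below u=-5, and F' keeps the same sign, so the iterate runs off to −∞.

diverges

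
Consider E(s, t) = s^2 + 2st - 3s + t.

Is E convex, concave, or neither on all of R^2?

E is quadratic, so its Hessian is the constant matrix H = [[2, 2], [2, 0]].
det(H) = -4, tr(H) = 2.
det(H) < 0, so H is indefinite: neither convex nor concave.

neither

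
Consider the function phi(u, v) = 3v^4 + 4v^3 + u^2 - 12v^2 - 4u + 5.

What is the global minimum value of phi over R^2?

-31

phi(u,v) separates as P(u) + Q(v) + 5, so its minimum is min P + min Q + 5.
P'(u) = 2u - 4 vanishes at u ∈ {2}; Q'(v) = 12v(v - 1)(v + 2) vanishes at v ∈ {-2, 0, 1}.
Local minima of P (where P''>0): P(2)=-4. Local minima of Q: Q(-2)=-32, Q(1)=-5.
So the global minimum of phi is P(2) + Q(-2) + 5 = -4 − 32 + 5 = -31, attained at (2, -2).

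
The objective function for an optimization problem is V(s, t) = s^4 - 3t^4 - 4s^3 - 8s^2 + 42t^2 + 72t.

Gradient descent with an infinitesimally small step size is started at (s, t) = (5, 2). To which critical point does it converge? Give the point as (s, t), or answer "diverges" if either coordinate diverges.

(4, -1)

V is separable, so gradient descent decouples: s follows -∂V/∂s, t follows -∂V/∂t.
∂V/∂s = 4s(s - 4)(s + 1); at s=5 this is 120, so s decreases.
∂V/∂t = -12(t - 3)(t + 1)(t + 2); at t=2 this is 144, so t decreases.
s converges to its nearest critical value 4 (a local min of the s-part); t converges to -1. The iterate converges to (4, -1).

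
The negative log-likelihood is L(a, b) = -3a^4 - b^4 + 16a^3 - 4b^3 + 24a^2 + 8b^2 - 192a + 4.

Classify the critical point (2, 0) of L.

local minimum

The mixed partial ∂²L/∂a∂b is 0, so the Hessian at any point is diag(L_aa, L_bb) = diag(12(-3a^2 + 8a + 4), 4(-3b^2 - 6b + 4)).
At (2, 0): H = diag(96, 16).
Both eigenvalues are positive, so H is positive definite: a local minimum.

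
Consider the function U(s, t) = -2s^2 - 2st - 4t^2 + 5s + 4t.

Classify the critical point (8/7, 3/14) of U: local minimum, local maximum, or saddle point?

The Hessian of U is constant: H = [[-4, -2], [-2, -8]].
det(H) = (-4)·(-8) − (-2)² = 28.
det(H) > 0 and tr(H) = -12 < 0, so H is negative definite and the point is a local maximum.

local maximum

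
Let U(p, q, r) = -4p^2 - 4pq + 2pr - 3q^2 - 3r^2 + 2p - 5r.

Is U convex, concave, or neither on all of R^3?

concave

U is quadratic, so its Hessian is the constant matrix H = [[-8, -4, 2], [-4, -6, 0], [2, 0, -6]].
Leading principal minors: -8, 32, -168.
Signs alternate −, +, − ⇒ H ≺ 0 ⇒ concave.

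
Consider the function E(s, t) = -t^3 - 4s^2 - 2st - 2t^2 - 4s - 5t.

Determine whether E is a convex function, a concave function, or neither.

The term -t^3 is cubic, so the Hessian is not constant.
∂²E/∂t² = -6t - 4, which takes both signs as t varies (negative for sufficiently large t). A diagonal entry of the Hessian changing sign means the Hessian is neither positive- nor negative-semidefinite on all of R^2.

neither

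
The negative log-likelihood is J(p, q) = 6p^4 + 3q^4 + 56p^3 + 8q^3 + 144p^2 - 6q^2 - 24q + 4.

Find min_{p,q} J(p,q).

-15

J(p,q) separates as A(p) + B(q) + 4, so its minimum is min A + min B + 4.
A'(p) = 24p(p + 3)(p + 4) vanishes at p ∈ {-4, -3, 0}; B'(q) = 12(q - 1)(q + 1)(q + 2) vanishes at q ∈ {-2, -1, 1}.
Local minima of A (where A''>0): A(-4)=256, A(0)=0. Local minima of B: B(-2)=8, B(1)=-19.
So the global minimum of J is A(0) + B(1) + 4 = 0 − 19 + 4 = -15, attained at (0, 1).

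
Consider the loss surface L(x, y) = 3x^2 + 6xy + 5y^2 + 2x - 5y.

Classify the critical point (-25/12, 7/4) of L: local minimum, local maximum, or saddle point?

local minimum

The Hessian of L is constant: H = [[6, 6], [6, 10]].
det(H) = 6·10 − 6² = 24.
det(H) > 0 and tr(H) = 16 > 0, so H is positive definite and the point is a local minimum.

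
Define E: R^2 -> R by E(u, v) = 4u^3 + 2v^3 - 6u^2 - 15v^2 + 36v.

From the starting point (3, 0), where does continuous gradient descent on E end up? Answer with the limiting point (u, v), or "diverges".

diverges

E is separable, so gradient descent decouples: u follows -∂E/∂u, v follows -∂E/∂v.
∂E/∂u = 12u(u - 1); at u=3 this is 72, so u decreases.
∂E/∂v = 6(v - 3)(v - 2); at v=0 this is 36, so v decreases.
The v-coordinate has no critical point in that direction and runs off to infinity.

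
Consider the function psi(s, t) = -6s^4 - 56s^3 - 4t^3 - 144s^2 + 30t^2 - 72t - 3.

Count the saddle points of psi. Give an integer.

3

psi separates as a function of s plus a function of t, so ∇psi=0 decouples.
∂psi/∂s = -24s(s + 3)(s + 4) = 0 at s ∈ {-4, -3, 0}; ∂psi/∂t = -12(t - 3)(t - 2) = 0 at t ∈ {2, 3}.
The Hessian is diagonal: diag(psi_ss, psi_tt). Second derivatives: psi_ss(-4)=-96, psi_ss(-3)=72, psi_ss(0)=-288; psi_tt(2)=12, psi_tt(3)=-12.
Saddle points occur where the two diagonal entries have opposite signs: (-4, 2), (-3, 3), (0, 2). Count: 3.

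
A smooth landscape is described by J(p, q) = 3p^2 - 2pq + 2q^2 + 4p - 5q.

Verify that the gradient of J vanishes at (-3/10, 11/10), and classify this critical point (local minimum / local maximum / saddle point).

local minimum

∇J = (6p - 2q + 4, -2p + 4q - 5); substituting (-3/10, 11/10) gives ∇J = (0, 0), so (-3/10, 11/10) is indeed a critical point.
The Hessian of J is constant: H = [[6, -2], [-2, 4]].
det(H) = 6·4 − (-2)² = 20.
det(H) > 0 and tr(H) = 10 > 0, so H is positive definite and the point is a local minimum.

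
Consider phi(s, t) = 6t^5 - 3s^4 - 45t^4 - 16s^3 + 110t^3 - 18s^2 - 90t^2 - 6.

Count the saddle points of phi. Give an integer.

phi separates as a function of s plus a function of t, so ∇phi=0 decouples.
∂phi/∂s = -12s(s + 1)(s + 3) = 0 at s ∈ {-3, -1, 0}; ∂phi/∂t = 30t(t - 3)(t - 2)(t - 1) = 0 at t ∈ {0, 1, 2, 3}.
The Hessian is diagonal: diag(phi_ss, phi_tt). Second derivatives: phi_ss(-3)=-72, phi_ss(-1)=24, phi_ss(0)=-36; phi_tt(0)=-180, phi_tt(1)=60, phi_tt(2)=-60, phi_tt(3)=180.
Saddle points occur where the two diagonal entries have opposite signs: (-3, 1), (-3, 3), (-1, 0), (-1, 2), (0, 1), (0, 3). Count: 6.

6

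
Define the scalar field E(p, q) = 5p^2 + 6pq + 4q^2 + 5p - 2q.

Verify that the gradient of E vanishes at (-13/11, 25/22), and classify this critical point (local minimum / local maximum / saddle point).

∇E = (10p + 6q + 5, 6p + 8q - 2); substituting (-13/11, 25/22) gives ∇E = (0, 0), so (-13/11, 25/22) is indeed a critical point.
The Hessian of E is constant: H = [[10, 6], [6, 8]].
det(H) = 10·8 − 6² = 44.
det(H) > 0 and tr(H) = 18 > 0, so H is positive definite and the point is a local minimum.

local minimum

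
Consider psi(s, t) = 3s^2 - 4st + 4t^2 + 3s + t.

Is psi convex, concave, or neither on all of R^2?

psi is quadratic, so its Hessian is the constant matrix H = [[6, -4], [-4, 8]].
det(H) = 32, tr(H) = 14.
det(H) > 0 and tr(H) > 0, so H is positive definite everywhere: convex.

convex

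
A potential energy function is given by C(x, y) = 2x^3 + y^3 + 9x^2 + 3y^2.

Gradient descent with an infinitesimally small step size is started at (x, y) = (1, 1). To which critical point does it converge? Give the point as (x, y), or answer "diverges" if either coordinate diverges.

C is separable, so gradient descent decouples: x follows -∂C/∂x, y follows -∂C/∂y.
∂C/∂x = 6x(x + 3); at x=1 this is 24, so x decreases.
∂C/∂y = 3y(y + 2); at y=1 this is 9, so y decreases.
x converges to its nearest critical value 0 (a local min of the x-part); y converges to 0. The iterate converges to (0, 0).

(0, 0)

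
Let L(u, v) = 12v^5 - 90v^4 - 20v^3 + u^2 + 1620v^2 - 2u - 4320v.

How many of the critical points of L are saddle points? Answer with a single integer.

2

L separates as a function of u plus a function of v, so ∇L=0 decouples.
∂L/∂u = 2(u - 1) = 0 at u ∈ {1}; ∂L/∂v = 60(v - 4)(v - 3)(v - 2)(v + 3) = 0 at v ∈ {-3, 2, 3, 4}.
The Hessian is diagonal: diag(L_uu, L_vv). Second derivatives: L_uu(1)=2; L_vv(-3)=-12600, L_vv(2)=600, L_vv(3)=-360, L_vv(4)=840.
Saddle points occur where the two diagonal entries have opposite signs: (1, -3), (1, 3). Count: 2.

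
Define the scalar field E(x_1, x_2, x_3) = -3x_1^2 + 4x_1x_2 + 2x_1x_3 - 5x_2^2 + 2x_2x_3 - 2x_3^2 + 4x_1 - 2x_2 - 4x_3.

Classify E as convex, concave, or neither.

E is quadratic, so its Hessian is the constant matrix H = [[-6, 4, 2], [4, -10, 2], [2, 2, -4]].
Leading principal minors: -6, 44, -80.
Signs alternate −, +, − ⇒ H ≺ 0 ⇒ concave.

concave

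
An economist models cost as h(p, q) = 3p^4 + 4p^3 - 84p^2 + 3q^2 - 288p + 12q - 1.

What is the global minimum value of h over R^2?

-1485

h(p,q) separates as A(p) + B(q) − 1, so its minimum is min A + min B − 1.
A'(p) = 12(p - 4)(p + 2)(p + 3) vanishes at p ∈ {-3, -2, 4}; B'(q) = 6q + 12 vanishes at q ∈ {-2}.
Local minima of A (where A''>0): A(-3)=243, A(4)=-1472. Local minima of B: B(-2)=-12.
So the global minimum of h is A(4) + B(-2) − 1 = -1472 − 12 − 1 = -1485, attained at (4, -2).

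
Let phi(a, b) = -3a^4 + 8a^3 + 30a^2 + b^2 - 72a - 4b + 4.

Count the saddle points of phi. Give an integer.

phi separates as a function of a plus a function of b, so ∇phi=0 decouples.
∂phi/∂a = -12(a - 3)(a - 1)(a + 2) = 0 at a ∈ {-2, 1, 3}; ∂phi/∂b = 2(b - 2) = 0 at b ∈ {2}.
The Hessian is diagonal: diag(phi_aa, phi_bb). Second derivatives: phi_aa(-2)=-180, phi_aa(1)=72, phi_aa(3)=-120; phi_bb(2)=2.
Saddle points occur where the two diagonal entries have opposite signs: (-2, 2), (3, 2). Count: 2.

2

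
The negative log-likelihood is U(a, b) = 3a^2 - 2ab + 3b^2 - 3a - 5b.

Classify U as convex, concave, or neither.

convex

U is quadratic, so its Hessian is the constant matrix H = [[6, -2], [-2, 6]].
det(H) = 32, tr(H) = 12.
det(H) > 0 and tr(H) > 0, so H is positive definite everywhere: convex.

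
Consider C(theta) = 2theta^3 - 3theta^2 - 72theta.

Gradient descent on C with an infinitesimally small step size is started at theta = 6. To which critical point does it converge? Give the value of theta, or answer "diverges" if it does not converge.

C'(theta) = 6(theta - 4)(theta + 3), so C'(6) = 108.
Gradient descent moves in the -C' direction, i.e. theta is decreasing.
The nearest critical point in that direction is theta = 4, where C'' = 42 > 0 (a local minimum). The iterate converges there.

4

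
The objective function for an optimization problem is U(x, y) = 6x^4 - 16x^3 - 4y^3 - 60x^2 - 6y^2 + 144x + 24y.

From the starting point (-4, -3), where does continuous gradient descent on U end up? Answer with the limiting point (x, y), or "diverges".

U is separable, so gradient descent decouples: x follows -∂U/∂x, y follows -∂U/∂y.
∂U/∂x = 24(x - 3)(x - 1)(x + 2); at x=-4 this is -1680, so x increases.
∂U/∂y = -12(y - 1)(y + 2); at y=-3 this is -48, so y increases.
x converges to its nearest critical value -2 (a local min of the x-part); y converges to -2. The iterate converges to (-2, -2).

(-2, -2)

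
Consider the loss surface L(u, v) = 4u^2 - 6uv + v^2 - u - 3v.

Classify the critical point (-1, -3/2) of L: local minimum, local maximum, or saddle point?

The Hessian of L is constant: H = [[8, -6], [-6, 2]].
det(H) = 8·2 − (-6)² = -20.
Since det(H) < 0, H is indefinite and the critical point is a saddle point.

saddle point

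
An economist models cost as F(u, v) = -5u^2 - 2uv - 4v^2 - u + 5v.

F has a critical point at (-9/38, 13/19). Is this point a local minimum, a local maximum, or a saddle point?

local maximum

The Hessian of F is constant: H = [[-10, -2], [-2, -8]].
det(H) = (-10)·(-8) − (-2)² = 76.
det(H) > 0 and tr(H) = -18 < 0, so H is negative definite and the point is a local maximum.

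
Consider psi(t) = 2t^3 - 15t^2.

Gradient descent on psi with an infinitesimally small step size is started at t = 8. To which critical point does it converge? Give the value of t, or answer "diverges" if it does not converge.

5

psi'(t) = 6t(t - 5), so psi'(8) = 144.
Gradient descent moves in the -psi' direction, i.e. t is decreasing.
The nearest critical point in that direction is t = 5, where psi'' = 30 > 0 (a local minimum). The iterate converges there.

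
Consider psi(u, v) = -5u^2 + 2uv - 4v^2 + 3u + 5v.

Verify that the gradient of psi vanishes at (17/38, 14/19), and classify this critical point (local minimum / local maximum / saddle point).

∇psi = (-10u + 2v + 3, 2u - 8v + 5); substituting (17/38, 14/19) gives ∇psi = (0, 0), so (17/38, 14/19) is indeed a critical point.
The Hessian of psi is constant: H = [[-10, 2], [2, -8]].
det(H) = (-10)·(-8) − 2² = 76.
det(H) > 0 and tr(H) = -18 < 0, so H is negative definite and the point is a local maximum.

local maximum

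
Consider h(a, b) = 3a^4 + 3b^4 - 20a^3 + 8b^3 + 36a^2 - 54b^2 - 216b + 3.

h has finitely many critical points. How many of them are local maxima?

1

h separates as a function of a plus a function of b, so ∇h=0 decouples.
∂h/∂a = 12a(a - 3)(a - 2) = 0 at a ∈ {0, 2, 3}; ∂h/∂b = 12(b - 3)(b + 2)(b + 3) = 0 at b ∈ {-3, -2, 3}.
The Hessian is diagonal: diag(h_aa, h_bb). Second derivatives: h_aa(0)=72, h_aa(2)=-24, h_aa(3)=36; h_bb(-3)=72, h_bb(-2)=-60, h_bb(3)=360.
Local maxima occur where both diagonal entries negative: (2, -2). Count: 1.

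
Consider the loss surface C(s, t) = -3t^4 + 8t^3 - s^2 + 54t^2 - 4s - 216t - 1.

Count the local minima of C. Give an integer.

0

C separates as a function of s plus a function of t, so ∇C=0 decouples.
∂C/∂s = -2(s + 2) = 0 at s ∈ {-2}; ∂C/∂t = -12(t - 3)(t - 2)(t + 3) = 0 at t ∈ {-3, 2, 3}.
The Hessian is diagonal: diag(C_ss, C_tt). Second derivatives: C_ss(-2)=-2; C_tt(-3)=-360, C_tt(2)=60, C_tt(3)=-72.
Local minima occur where both diagonal entries positive: none. Count: 0.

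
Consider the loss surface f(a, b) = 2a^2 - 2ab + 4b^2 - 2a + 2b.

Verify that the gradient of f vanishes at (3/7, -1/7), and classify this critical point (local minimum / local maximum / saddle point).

local minimum

∇f = (4a - 2b - 2, -2a + 8b + 2); substituting (3/7, -1/7) gives ∇f = (0, 0), so (3/7, -1/7) is indeed a critical point.
The Hessian of f is constant: H = [[4, -2], [-2, 8]].
det(H) = 4·8 − (-2)² = 28.
det(H) > 0 and tr(H) = 12 > 0, so H is positive definite and the point is a local minimum.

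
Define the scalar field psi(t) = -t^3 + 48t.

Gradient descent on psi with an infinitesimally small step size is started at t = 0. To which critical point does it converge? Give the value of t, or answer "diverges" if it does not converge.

-4

psi'(t) = -3(t - 4)(t + 4), so psi'(0) = 48.
Gradient descent moves in the -psi' direction, i.e. t is decreasing.
The nearest critical point in that direction is t = -4, where psi'' = 24 > 0 (a local minimum). The iterate converges there.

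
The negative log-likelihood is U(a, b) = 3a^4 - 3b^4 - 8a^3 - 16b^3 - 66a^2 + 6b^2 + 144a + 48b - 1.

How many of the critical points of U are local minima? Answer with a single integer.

U separates as a function of a plus a function of b, so ∇U=0 decouples.
∂U/∂a = 12(a - 4)(a - 1)(a + 3) = 0 at a ∈ {-3, 1, 4}; ∂U/∂b = -12(b - 1)(b + 1)(b + 4) = 0 at b ∈ {-4, -1, 1}.
The Hessian is diagonal: diag(U_aa, U_bb). Second derivatives: U_aa(-3)=336, U_aa(1)=-144, U_aa(4)=252; U_bb(-4)=-180, U_bb(-1)=72, U_bb(1)=-120.
Local minima occur where both diagonal entries positive: (-3, -1), (4, -1). Count: 2.

2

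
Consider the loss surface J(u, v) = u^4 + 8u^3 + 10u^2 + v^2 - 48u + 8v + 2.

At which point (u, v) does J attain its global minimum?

J(u,v) separates as P(u) + Q(v) + 2, so its minimum is min P + min Q + 2.
P'(u) = 4(u - 1)(u + 3)(u + 4) vanishes at u ∈ {-4, -3, 1}; Q'(v) = 2v + 8 vanishes at v ∈ {-4}.
Local minima of P (where P''>0): P(-4)=96, P(1)=-29. Local minima of Q: Q(-4)=-16.
So the global minimum of J is P(1) + Q(-4) + 2 = -29 − 16 + 2 = -43, attained at (1, -4).

(1, -4)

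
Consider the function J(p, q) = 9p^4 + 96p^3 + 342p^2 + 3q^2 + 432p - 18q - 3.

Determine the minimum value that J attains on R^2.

J(p,q) separates as A(p) + B(q) − 3, so its minimum is min A + min B − 3.
A'(p) = 36(p + 1)(p + 3)(p + 4) vanishes at p ∈ {-4, -3, -1}; B'(q) = 6q - 18 vanishes at q ∈ {3}.
Local minima of A (where A''>0): A(-4)=-96, A(-1)=-177. Local minima of B: B(3)=-27.
So the global minimum of J is A(-1) + B(3) − 3 = -177 − 27 − 3 = -207, attained at (-1, 3).

-207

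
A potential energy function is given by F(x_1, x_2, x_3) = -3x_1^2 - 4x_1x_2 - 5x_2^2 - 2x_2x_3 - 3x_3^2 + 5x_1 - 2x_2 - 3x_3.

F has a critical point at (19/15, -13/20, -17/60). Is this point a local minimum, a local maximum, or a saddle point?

local maximum

The Hessian is constant: H = [[-6, -4, 0], [-4, -10, -2], [0, -2, -6]].
Leading principal minors: Δ₁ = -6, Δ₂ = 44, Δ₃ = -240.
The minors alternate sign starting negative (−, +, −), so H is negative definite: a local maximum.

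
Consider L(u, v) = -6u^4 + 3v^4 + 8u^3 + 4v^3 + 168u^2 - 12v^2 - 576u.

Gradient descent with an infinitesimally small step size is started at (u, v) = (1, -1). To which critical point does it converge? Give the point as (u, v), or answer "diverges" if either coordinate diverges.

L is separable, so gradient descent decouples: u follows -∂L/∂u, v follows -∂L/∂v.
∂L/∂u = -24(u - 3)(u - 2)(u + 4); at u=1 this is -240, so u increases.
∂L/∂v = 12v(v - 1)(v + 2); at v=-1 this is 24, so v decreases.
u converges to its nearest critical value 2 (a local min of the u-part); v converges to -2. The iterate converges to (2, -2).

(2, -2)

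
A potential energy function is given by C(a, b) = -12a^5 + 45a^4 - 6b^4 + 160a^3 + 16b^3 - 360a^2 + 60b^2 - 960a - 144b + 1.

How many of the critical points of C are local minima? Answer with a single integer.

C separates as a function of a plus a function of b, so ∇C=0 decouples.
∂C/∂a = -60(a - 4)(a - 2)(a + 1)(a + 2) = 0 at a ∈ {-2, -1, 2, 4}; ∂C/∂b = -24(b - 3)(b - 1)(b + 2) = 0 at b ∈ {-2, 1, 3}.
The Hessian is diagonal: diag(C_aa, C_bb). Second derivatives: C_aa(-2)=1440, C_aa(-1)=-900, C_aa(2)=1440, C_aa(4)=-3600; C_bb(-2)=-360, C_bb(1)=144, C_bb(3)=-240.
Local minima occur where both diagonal entries positive: (-2, 1), (2, 1). Count: 2.

2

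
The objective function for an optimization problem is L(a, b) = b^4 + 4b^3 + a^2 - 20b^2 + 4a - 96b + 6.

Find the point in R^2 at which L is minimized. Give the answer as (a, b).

(-2, 3)

L(a,b) separates as P(a) + Q(b) + 6, so its minimum is min P + min Q + 6.
P'(a) = 2a + 4 vanishes at a ∈ {-2}; Q'(b) = 4(b - 3)(b + 2)(b + 4) vanishes at b ∈ {-4, -2, 3}.
Local minima of P (where P''>0): P(-2)=-4. Local minima of Q: Q(-4)=64, Q(3)=-279.
So the global minimum of L is P(-2) + Q(3) + 6 = -4 − 279 + 6 = -277, attained at (-2, 3).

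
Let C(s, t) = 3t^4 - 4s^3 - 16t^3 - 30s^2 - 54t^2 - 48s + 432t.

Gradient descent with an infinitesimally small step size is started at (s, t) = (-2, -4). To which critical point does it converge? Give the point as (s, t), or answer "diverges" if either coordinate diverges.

(-4, -3)

C is separable, so gradient descent decouples: s follows -∂C/∂s, t follows -∂C/∂t.
∂C/∂s = -12(s + 1)(s + 4); at s=-2 this is 24, so s decreases.
∂C/∂t = 12(t - 4)(t - 3)(t + 3); at t=-4 this is -672, so t increases.
s converges to its nearest critical value -4 (a local min of the s-part); t converges to -3. The iterate converges to (-4, -3).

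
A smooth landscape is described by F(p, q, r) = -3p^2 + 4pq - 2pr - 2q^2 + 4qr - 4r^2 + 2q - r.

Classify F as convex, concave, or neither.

F is quadratic, so its Hessian is the constant matrix H = [[-6, 4, -2], [4, -4, 4], [-2, 4, -8]].
Leading principal minors: -6, 8, -16.
Signs alternate −, +, − ⇒ H ≺ 0 ⇒ concave.

concave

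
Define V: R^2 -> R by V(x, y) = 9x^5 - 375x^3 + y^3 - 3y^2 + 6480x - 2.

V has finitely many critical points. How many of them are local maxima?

V separates as a function of x plus a function of y, so ∇V=0 decouples.
∂V/∂x = 45(x - 4)(x - 3)(x + 3)(x + 4) = 0 at x ∈ {-4, -3, 3, 4}; ∂V/∂y = 3y(y - 2) = 0 at y ∈ {0, 2}.
The Hessian is diagonal: diag(V_xx, V_yy). Second derivatives: V_xx(-4)=-2520, V_xx(-3)=1890, V_xx(3)=-1890, V_xx(4)=2520; V_yy(0)=-6, V_yy(2)=6.
Local maxima occur where both diagonal entries negative: (-4, 0), (3, 0). Count: 2.

2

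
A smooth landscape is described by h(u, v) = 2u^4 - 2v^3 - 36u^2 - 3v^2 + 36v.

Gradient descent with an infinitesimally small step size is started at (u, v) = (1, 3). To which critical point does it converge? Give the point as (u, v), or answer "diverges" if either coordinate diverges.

h is separable, so gradient descent decouples: u follows -∂h/∂u, v follows -∂h/∂v.
∂h/∂u = 8u(u - 3)(u + 3); at u=1 this is -64, so u increases.
∂h/∂v = -6(v - 2)(v + 3); at v=3 this is -36, so v increases.
The v-coordinate has no critical point in that direction and runs off to infinity.

diverges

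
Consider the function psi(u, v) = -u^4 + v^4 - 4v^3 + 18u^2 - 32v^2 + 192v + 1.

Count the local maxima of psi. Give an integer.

2

psi separates as a function of u plus a function of v, so ∇psi=0 decouples.
∂psi/∂u = -4u(u - 3)(u + 3) = 0 at u ∈ {-3, 0, 3}; ∂psi/∂v = 4(v - 4)(v - 3)(v + 4) = 0 at v ∈ {-4, 3, 4}.
The Hessian is diagonal: diag(psi_uu, psi_vv). Second derivatives: psi_uu(-3)=-72, psi_uu(0)=36, psi_uu(3)=-72; psi_vv(-4)=224, psi_vv(3)=-28, psi_vv(4)=32.
Local maxima occur where both diagonal entries negative: (-3, 3), (3, 3). Count: 2.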